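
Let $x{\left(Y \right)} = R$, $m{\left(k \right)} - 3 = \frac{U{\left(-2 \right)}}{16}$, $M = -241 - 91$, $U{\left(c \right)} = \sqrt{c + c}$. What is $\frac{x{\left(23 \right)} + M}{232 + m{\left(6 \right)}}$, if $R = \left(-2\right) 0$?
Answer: $- \frac{4993280}{3534401} + \frac{2656 i}{3534401} \approx -1.4128 + 0.00075147 i$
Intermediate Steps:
$R = 0$
$U{\left(c \right)} = \sqrt{2} \sqrt{c}$ ($U{\left(c \right)} = \sqrt{2 c} = \sqrt{2} \sqrt{c}$)
$M = -332$
$m{\left(k \right)} = 3 + \frac{i}{8}$ ($m{\left(k \right)} = 3 + \frac{\sqrt{2} \sqrt{-2}}{16} = 3 + \sqrt{2} i \sqrt{2} \cdot \frac{1}{16} = 3 + 2 i \frac{1}{16} = 3 + \frac{i}{8}$)
$x{\left(Y \right)} = 0$
$\frac{x{\left(23 \right)} + M}{232 + m{\left(6 \right)}} = \frac{0 - 332}{232 + \left(3 + \frac{i}{8}\right)} = - \frac{332}{235 + \frac{i}{8}} = - 332 \frac{64 \left(235 - \frac{i}{8}\right)}{3534401} = - \frac{21248 \left(235 - \frac{i}{8}\right)}{3534401}$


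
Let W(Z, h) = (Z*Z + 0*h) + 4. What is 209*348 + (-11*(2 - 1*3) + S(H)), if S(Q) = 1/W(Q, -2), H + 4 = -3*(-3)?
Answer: 2109548/29 ≈ 72743.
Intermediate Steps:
W(Z, h) = 4 + Z**2 (W(Z, h) = (Z**2 + 0) + 4 = Z**2 + 4 = 4 + Z**2)
H = 5 (H = -4 - 3*(-3) = -4 + 9 = 5)
S(Q) = 1/(4 + Q**2)
209*348 + (-11*(2 - 1*3) + S(H)) = 209*348 + (-11*(2 - 1*3) + 1/(4 + 5**2)) = 72732 + (-11*(2 - 3) + 1/(4 + 25)) = 72732 + (-11*(-1) + 1/29) = 72732 + (11 + 1/29) = 72732 + 320/29 = 2109548/29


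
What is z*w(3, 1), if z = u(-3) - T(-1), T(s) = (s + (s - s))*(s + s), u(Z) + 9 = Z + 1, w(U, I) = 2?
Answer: -26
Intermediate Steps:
u(Z) = -8 + Z (u(Z) = -9 + (Z + 1) = -9 + (1 + Z) = -8 + Z)
T(s) = 2*s² (T(s) = (s + 0)*(2*s) = s*(2*s) = 2*s²)
z = -13 (z = (-8 - 3) - 2*(-1)² = -11 - 2 = -13)
z*w(3, 1) = -13*2 = -26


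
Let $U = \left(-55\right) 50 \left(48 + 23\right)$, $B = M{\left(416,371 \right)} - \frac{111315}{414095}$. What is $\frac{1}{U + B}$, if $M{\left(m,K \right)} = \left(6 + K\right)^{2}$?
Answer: $- \frac{82819}{4399450362} \approx -1.8825 \cdot 10^{-5}$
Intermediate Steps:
$B = \frac{11770959388}{82819}$ ($B = \left(6 + 371\right)^{2} - \frac{111315}{414095} = 377^{2} - 111315 \cdot \frac{1}{414095} = 142129 - \frac{22263}{82819} = \frac{11770959388}{82819} \approx 1.4213 \cdot 10^{5}$)
$U = -195250$ ($U = \left(-2750\right) 71 = -195250$)
$\frac{1}{U + B} = \frac{1}{-195250 + \frac{11770959388}{82819}} = \frac{1}{- \frac{4399450362}{82819}} = - \frac{82819}{4399450362}$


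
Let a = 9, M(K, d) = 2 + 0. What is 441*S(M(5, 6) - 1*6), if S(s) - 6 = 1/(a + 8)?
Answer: 45423/17 ≈ 2671.9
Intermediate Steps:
M(K, d) = 2
S(s) = 103/17 (S(s) = 6 + 1/(9 + 8) = 6 + 1/17 = 103/17)
441*S(M(5, 6) - 1*6) = 441*(103/17) = 45423/17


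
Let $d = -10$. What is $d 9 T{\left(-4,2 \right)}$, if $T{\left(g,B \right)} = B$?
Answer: $-180$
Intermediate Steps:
$d 9 T{\left(-4,2 \right)} = \left(-10\right) 9 \cdot 2 = \left(-90\right) 2 = -180$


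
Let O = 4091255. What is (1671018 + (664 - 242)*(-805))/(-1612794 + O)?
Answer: 1331308/2478461 ≈ 0.53715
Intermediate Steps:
(1671018 + (664 - 242)*(-805))/(-1612794 + O) = (1671018 + (664 - 242)*(-805))/(-1612794 + 4091255) = (1671018 + 422*(-805))/2478461 = (1671018 - 339710)*(1/2478461) = 1331308*(1/2478461) = 1331308/2478461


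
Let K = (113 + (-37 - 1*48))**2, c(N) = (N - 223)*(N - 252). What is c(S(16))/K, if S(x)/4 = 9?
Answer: 5049/98 ≈ 51.520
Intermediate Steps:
S(x) = 36 (S(x) = 4*9 = 36)
c(N) = (-252 + N)*(-223 + N) (c(N) = (-223 + N)*(-252 + N) = (-252 + N)*(-223 + N))
K = 784 (K = (113 + (-37 - 48))**2 = (113 - 85)**2 = 28**2 = 784)
c(S(16))/K = (56196 + 36**2 - 475*36)/784 = (56196 + 1296 - 17100)*(1/784) = 40392*(1/784) = 5049/98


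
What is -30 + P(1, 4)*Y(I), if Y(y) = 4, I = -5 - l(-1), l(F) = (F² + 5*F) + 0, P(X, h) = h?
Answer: -14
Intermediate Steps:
l(F) = F² + 5*F
I = -1 (I = -5 - (-1)*(5 - 1) = -5 - (-1)*4 = -5 - 1*(-4) = -5 + 4 = -1)
-30 + P(1, 4)*Y(I) = -30 + 4*4 = -30 + 16 = -14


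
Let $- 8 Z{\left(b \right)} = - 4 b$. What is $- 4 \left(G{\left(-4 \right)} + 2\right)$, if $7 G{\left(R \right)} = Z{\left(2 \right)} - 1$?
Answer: $-8$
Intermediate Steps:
$Z{\left(b \right)} = \frac{b}{2}$ ($Z{\left(b \right)} = - \frac{\left(-4\right) b}{8} = \frac{b}{2}$)
$G{\left(R \right)} = 0$ ($G{\left(R \right)} = \frac{\frac{1}{2} \cdot 2 - 1}{7} = \frac{1 - 1}{7} = \frac{1}{7} \cdot 0 = 0$)
$- 4 \left(G{\left(-4 \right)} + 2\right) = - 4 \left(0 + 2\right) = \left(-4\right) 2 = -8$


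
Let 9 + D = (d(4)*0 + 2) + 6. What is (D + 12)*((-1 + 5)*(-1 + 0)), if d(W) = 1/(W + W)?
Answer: -44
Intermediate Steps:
d(W) = 1/(2*W)
D = -1 (D = -9 + ((((½)/4)*0 + 2) + 6) = -9 + ((((½)*(¼))*0 + 2) + 6) = -9 + (((⅛)*0 + 2) + 6) = -9 + ((0 + 2) + 6) = -9 + (2 + 6) = -9 + 8 = -1)
(D + 12)*((-1 + 5)*(-1 + 0)) = (-1 + 12)*((-1 + 5)*(-1 + 0)) = 11*(4*(-1)) = 11*(-4) = -44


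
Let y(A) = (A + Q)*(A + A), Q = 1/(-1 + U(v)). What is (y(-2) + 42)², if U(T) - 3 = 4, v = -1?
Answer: 21904/9 ≈ 2433.8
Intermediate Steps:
U(T) = 7 (U(T) = 3 + 4 = 7)
Q = ⅙ (Q = 1/(-1 + 7) = 1/6 = ⅙ ≈ 0.16667)
y(A) = 2*A*(⅙ + A) (y(A) = (A + ⅙)*(A + A) = (⅙ + A)*(2*A) = 2*A*(⅙ + A))
(y(-2) + 42)² = ((⅓)*(-2)*(1 + 6*(-2)) + 42)² = ((⅓)*(-2)*(1 - 12) + 42)² = ((⅓)*(-2)*(-11) + 42)² = (22/3 + 42)² = (148/3)² = 21904/9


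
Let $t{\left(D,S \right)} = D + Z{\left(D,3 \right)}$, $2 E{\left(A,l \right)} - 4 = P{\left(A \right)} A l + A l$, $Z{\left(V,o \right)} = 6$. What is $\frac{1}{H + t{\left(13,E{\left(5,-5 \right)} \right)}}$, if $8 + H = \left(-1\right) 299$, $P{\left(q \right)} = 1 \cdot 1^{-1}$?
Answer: $- \frac{1}{288} \approx -0.0034722$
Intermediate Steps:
$P{\left(q \right)} = 1$ ($P{\left(q \right)} = 1 \cdot 1 = 1$)
$H = -307$ ($H = -8 - 299 = -307$)
$E{\left(A,l \right)} = 2 + A l$ ($E{\left(A,l \right)} = 2 + \frac{1 A l + A l}{2} = 2 + \frac{A l + A l}{2} = 2 + \frac{2 A l}{2} = 2 + A l$)
$t{\left(D,S \right)} = 6 + D$ ($t{\left(D,S \right)} = D + 6 = 6 + D$)
$\frac{1}{H + t{\left(13,E{\left(5,-5 \right)} \right)}} = \frac{1}{-307 + \left(6 + 13\right)} = \frac{1}{-307 + 19} = \frac{1}{-288} = - \frac{1}{288}$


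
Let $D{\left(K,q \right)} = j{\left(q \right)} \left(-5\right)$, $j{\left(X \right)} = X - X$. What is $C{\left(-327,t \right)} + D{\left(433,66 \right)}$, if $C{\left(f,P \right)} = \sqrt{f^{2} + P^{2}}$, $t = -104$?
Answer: $\sqrt{117745} \approx 343.14$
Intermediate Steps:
$j{\left(X \right)} = 0$
$D{\left(K,q \right)} = 0$ ($D{\left(K,q \right)} = 0 \left(-5\right) = 0$)
$C{\left(f,P \right)} = \sqrt{P^{2} + f^{2}}$
$C{\left(-327,t \right)} + D{\left(433,66 \right)} = \sqrt{\left(-104\right)^{2} + \left(-327\right)^{2}} + 0 = \sqrt{10816 + 106929} + 0 = \sqrt{117745} + 0 = \sqrt{117745}$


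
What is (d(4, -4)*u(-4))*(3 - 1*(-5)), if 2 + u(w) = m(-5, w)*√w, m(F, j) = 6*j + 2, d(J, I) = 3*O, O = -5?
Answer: 240 + 5280*I ≈ 240.0 + 5280.0*I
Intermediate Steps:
d(J, I) = -15 (d(J, I) = 3*(-5) = -15)
m(F, j) = 2 + 6*j
u(w) = -2 + √w*(2 + 6*w) (u(w) = -2 + (2 + 6*w)*√w = -2 + √w*(2 + 6*w))
(d(4, -4)*u(-4))*(3 - 1*(-5)) = (-15*(-2 + 2*√(-4)*(1 + 3*(-4))))*(3 - 1*(-5)) = (-15*(-2 + 2*(2*I)*(1 - 12)))*(3 + 5) = -15*(-2 + 2*(2*I)*(-11))*8 = -15*(-2 - 44*I)*8 = (30 + 660*I)*8 = 240 + 5280*I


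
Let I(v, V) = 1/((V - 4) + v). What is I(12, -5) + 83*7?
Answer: 1744/3 ≈ 581.33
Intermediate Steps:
I(v, V) = 1/(-4 + V + v) (I(v, V) = 1/((-4 + V) + v) = 1/(-4 + V + v))
I(12, -5) + 83*7 = 1/(-4 - 5 + 12) + 83*7 = 1/3 + 581 = ⅓ + 581 = 1744/3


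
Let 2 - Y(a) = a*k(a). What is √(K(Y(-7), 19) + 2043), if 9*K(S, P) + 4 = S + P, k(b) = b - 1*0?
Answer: √18355/3 ≈ 45.160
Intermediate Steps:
k(b) = b (k(b) = b + 0 = b)
Y(a) = 2 - a² (Y(a) = 2 - a*a = 2 - a²)
K(S, P) = -4/9 + P/9 + S/9 (K(S, P) = -4/9 + (S + P)/9 = -4/9 + (P + S)/9 = -4/9 + (P/9 + S/9) = -4/9 + P/9 + S/9)
√(K(Y(-7), 19) + 2043) = √((-4/9 + (⅑)*19 + (2 - 1*(-7)²)/9) + 2043) = √((-4/9 + 19/9 + (2 - 1*49)/9) + 2043) = √((-4/9 + 19/9 + (2 - 49)/9) + 2043) = √((-4/9 + 19/9 + (⅑)*(-47)) + 2043) = √((-4/9 + 19/9 - 47/9) + 2043) = √(-32/9 + 2043) = √(18355/9) = √18355/3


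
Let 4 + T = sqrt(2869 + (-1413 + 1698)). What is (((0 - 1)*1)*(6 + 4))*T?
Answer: 40 - 10*sqrt(3154) ≈ -521.60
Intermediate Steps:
T = -4 + sqrt(3154) (T = -4 + sqrt(2869 + (-1413 + 1698)) = -4 + sqrt(2869 + 285) = -4 + sqrt(3154) ≈ 52.160)
(((0 - 1)*1)*(6 + 4))*T = (((0 - 1)*1)*(6 + 4))*(-4 + sqrt(3154)) = (-1*1*10)*(-4 + sqrt(3154)) = (-1*10)*(-4 + sqrt(3154)) = -10*(-4 + sqrt(3154)) = 40 - 10*sqrt(3154)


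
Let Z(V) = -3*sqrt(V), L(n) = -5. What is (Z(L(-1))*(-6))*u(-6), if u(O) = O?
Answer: -108*I*sqrt(5) ≈ -241.5*I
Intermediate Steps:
(Z(L(-1))*(-6))*u(-6) = (-3*I*sqrt(5)*(-6))*(-6) = (18*I*sqrt(5))*(-6) = -108*I*sqrt(5)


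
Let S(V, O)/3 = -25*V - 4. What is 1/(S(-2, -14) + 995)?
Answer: 1/1133 ≈ 0.00088261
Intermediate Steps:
S(V, O) = -12 - 75*V (S(V, O) = 3*(-25*V - 4) = 3*(-4 - 25*V) = -12 - 75*V)
1/(S(-2, -14) + 995) = 1/((-12 - 75*(-2)) + 995) = 1/((-12 + 150) + 995) = 1/(138 + 995) = 1/1133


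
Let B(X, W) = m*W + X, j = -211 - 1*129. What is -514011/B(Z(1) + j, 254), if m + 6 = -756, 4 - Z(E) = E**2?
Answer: 514011/193885 ≈ 2.6511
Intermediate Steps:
Z(E) = 4 - E**2
j = -340 (j = -211 - 129 = -340)
m = -762 (m = -6 - 756 = -762)
B(X, W) = X - 762*W (B(X, W) = -762*W + X = X - 762*W)
-514011/B(Z(1) + j, 254) = -514011/(((4 - 1*1**2) - 340) - 762*254) = -514011/(((4 - 1*1) - 340) - 193548) = -514011/(((4 - 1) - 340) - 193548) = -514011/((3 - 340) - 193548) = -514011/(-337 - 193548) = -514011/(-193885) = -514011*(-1/193885) = 514011/193885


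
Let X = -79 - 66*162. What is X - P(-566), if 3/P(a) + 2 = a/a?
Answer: -10768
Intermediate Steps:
X = -10771 (X = -79 - 10692 = -10771)
P(a) = -3 (P(a) = 3/(-2 + a/a) = 3/(-2 + 1) = 3/(-1) = 3*(-1) = -3)
X - P(-566) = -10771 - 1*(-3) = -10771 + 3 = -10768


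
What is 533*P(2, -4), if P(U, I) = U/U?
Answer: 533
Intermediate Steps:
P(U, I) = 1
533*P(2, -4) = 533*1 = 533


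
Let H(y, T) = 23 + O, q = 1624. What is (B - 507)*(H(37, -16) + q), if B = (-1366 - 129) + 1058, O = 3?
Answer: -1557600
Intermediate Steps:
B = -437 (B = -1495 + 1058 = -437)
H(y, T) = 26 (H(y, T) = 23 + 3 = 26)
(B - 507)*(H(37, -16) + q) = (-437 - 507)*(26 + 1624) = -944*1650 = -1557600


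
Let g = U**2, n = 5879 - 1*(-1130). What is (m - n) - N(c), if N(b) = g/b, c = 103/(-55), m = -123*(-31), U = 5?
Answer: -327813/103 ≈ -3182.6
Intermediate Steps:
m = 3813
n = 7009 (n = 5879 + 1130 = 7009)
g = 25 (g = 5**2 = 25)
c = -103/55 (c = 103*(-1/55) = -103/55 ≈ -1.8727)
N(b) = 25/b
(m - n) - N(c) = (3813 - 1*7009) - 25/(-103/55) = (3813 - 7009) - 25*(-55)/103 = -3196 - 1*(-1375/103) = -3196 + 1375/103 = -327813/103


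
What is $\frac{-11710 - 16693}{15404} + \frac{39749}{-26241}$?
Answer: $- \frac{1357616719}{404216364} \approx -3.3586$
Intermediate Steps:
$\frac{-11710 - 16693}{15404} + \frac{39749}{-26241} = \left(-28403\right) \frac{1}{15404} + 39749 \left(- \frac{1}{26241}\right) = - \frac{28403}{15404} - \frac{39749}{26241} = - \frac{1357616719}{404216364}$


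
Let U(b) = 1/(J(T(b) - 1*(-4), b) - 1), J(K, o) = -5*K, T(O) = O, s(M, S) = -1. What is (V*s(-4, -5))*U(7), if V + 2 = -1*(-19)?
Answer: 17/56 ≈ 0.30357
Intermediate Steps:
U(b) = 1/(-21 - 5*b) (U(b) = 1/(-5*(b - 1*(-4)) - 1) = 1/(-5*(b + 4) - 1) = 1/(-5*(4 + b) - 1) = 1/((-20 - 5*b) - 1) = 1/(-21 - 5*b))
V = 17 (V = -2 - 1*(-19) = -2 + 19 = 17)
(V*s(-4, -5))*U(7) = (17*(-1))*(-1/(21 + 5*7)) = -(-17)/(21 + 35) = -(-17)/56 = -17*(-1/56) = 17/56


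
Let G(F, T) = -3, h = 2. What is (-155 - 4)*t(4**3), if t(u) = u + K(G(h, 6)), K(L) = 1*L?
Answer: -9699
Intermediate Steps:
K(L) = L
t(u) = -3 + u (t(u) = u - 3 = -3 + u)
(-155 - 4)*t(4**3) = (-155 - 4)*(-3 + 4**3) = -159*(-3 + 64) = -159*61 = -9699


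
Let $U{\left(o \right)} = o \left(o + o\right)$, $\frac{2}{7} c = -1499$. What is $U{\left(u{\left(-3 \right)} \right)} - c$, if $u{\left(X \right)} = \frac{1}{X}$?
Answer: $\frac{94441}{18} \approx 5246.7$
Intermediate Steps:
$c = - \frac{10493}{2}$ ($c = \frac{7}{2} \left(-1499\right) = - \frac{10493}{2} \approx -5246.5$)
$U{\left(o \right)} = 2 o^{2}$ ($U{\left(o \right)} = o 2 o = 2 o^{2}$)
$U{\left(u{\left(-3 \right)} \right)} - c = 2 \left(\frac{1}{-3}\right)^{2} - - \frac{10493}{2} = 2 \left(- \frac{1}{3}\right)^{2} + \frac{10493}{2} = 2 \cdot \frac{1}{9} + \frac{10493}{2} = \frac{2}{9} + \frac{10493}{2} = \frac{94441}{18}$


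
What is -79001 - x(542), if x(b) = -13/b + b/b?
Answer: -42819071/542 ≈ -79002.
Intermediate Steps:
x(b) = 1 - 13/b (x(b) = -13/b + 1 = 1 - 13/b)
-79001 - x(542) = -79001 - (-13 + 542)/542 = -79001 - 529/542 = -42819071/542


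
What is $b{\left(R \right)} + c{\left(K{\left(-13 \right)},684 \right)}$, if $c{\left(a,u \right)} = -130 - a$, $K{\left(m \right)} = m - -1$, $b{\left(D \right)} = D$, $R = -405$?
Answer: $-523$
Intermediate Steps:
$K{\left(m \right)} = 1 + m$ ($K{\left(m \right)} = m + 1 = 1 + m$)
$b{\left(R \right)} + c{\left(K{\left(-13 \right)},684 \right)} = -405 - 118 = -523$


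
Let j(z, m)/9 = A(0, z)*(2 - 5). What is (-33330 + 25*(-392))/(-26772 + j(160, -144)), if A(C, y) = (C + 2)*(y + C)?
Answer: 95/78 ≈ 1.2179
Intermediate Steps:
A(C, y) = (2 + C)*(C + y)
j(z, m) = -54*z (j(z, m) = 9*((0² + 2*0 + 2*z + 0*z)*(2 - 5)) = 9*((0 + 0 + 2*z + 0)*(-3)) = 9*((2*z)*(-3)) = 9*(-6*z) = -54*z)
(-33330 + 25*(-392))/(-26772 + j(160, -144)) = (-33330 + 25*(-392))/(-26772 - 54*160) = (-33330 - 9800)/(-26772 - 8640) = -43130/(-35412) = -43130*(-1/35412) = 95/78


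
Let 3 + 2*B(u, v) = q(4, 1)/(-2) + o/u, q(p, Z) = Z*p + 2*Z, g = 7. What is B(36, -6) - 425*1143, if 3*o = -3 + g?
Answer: -26232011/54 ≈ -4.8578e+5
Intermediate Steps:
q(p, Z) = 2*Z + Z*p
o = 4/3 (o = (-3 + 7)/3 = (1/3)*4 = 4/3 ≈ 1.3333)
B(u, v) = -3 + 2/(3*u) (B(u, v) = -3/2 + ((1*(2 + 4))/(-2) + 4/(3*u))/2 = -3/2 + ((1*6)*(-1/2) + 4/(3*u))/2 = -3/2 + (6*(-1/2) + 4/(3*u))/2 = -3/2 + (-3 + 4/(3*u))/2 = -3/2 + (-3/2 + 2/(3*u)) = -3 + 2/(3*u))
B(36, -6) - 425*1143 = (-3 + (2/3)/36) - 425*1143 = (-3 + (2/3)*(1/36)) - 485775 = (-3 + 1/54) - 485775 = -161/54 - 485775 = -26232011/54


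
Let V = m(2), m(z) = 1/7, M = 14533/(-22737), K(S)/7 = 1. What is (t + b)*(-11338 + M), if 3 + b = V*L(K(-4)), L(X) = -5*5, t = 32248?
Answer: -19394793451970/53053 ≈ -3.6557e+8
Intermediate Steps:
K(S) = 7 (K(S) = 7*1 = 7)
M = -14533/22737 (M = 14533*(-1/22737) = -14533/22737 ≈ -0.63918)
m(z) = 1/7
L(X) = -25
V = 1/7 ≈ 0.14286
b = -46/7 (b = -3 + (1/7)*(-25) = -3 - 25/7 = -46/7 ≈ -6.5714)
(t + b)*(-11338 + M) = (32248 - 46/7)*(-11338 - 14533/22737) = (225690/7)*(-257806639/22737) = -19394793451970/53053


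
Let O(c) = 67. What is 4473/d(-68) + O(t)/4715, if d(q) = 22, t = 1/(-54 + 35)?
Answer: 21091669/103730 ≈ 203.33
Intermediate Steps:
t = -1/19 (t = 1/(-19) = -1/19 ≈ -0.052632)
4473/d(-68) + O(t)/4715 = 4473/22 + 67/4715 = 21091669/103730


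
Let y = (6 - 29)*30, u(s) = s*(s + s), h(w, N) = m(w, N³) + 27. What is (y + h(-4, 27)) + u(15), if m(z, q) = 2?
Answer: -211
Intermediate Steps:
h(w, N) = 29 (h(w, N) = 2 + 27 = 29)
u(s) = 2*s² (u(s) = s*(2*s) = 2*s²)
y = -690 (y = -23*30 = -690)
(y + h(-4, 27)) + u(15) = (-690 + 29) + 2*15² = -661 + 2*225 = -661 + 450 = -211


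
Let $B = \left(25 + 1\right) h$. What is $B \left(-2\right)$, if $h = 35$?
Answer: $-1820$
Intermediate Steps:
$B = 910$ ($B = \left(25 + 1\right) 35 = 26 \cdot 35 = 910$)
$B \left(-2\right) = 910 \left(-2\right) = -1820$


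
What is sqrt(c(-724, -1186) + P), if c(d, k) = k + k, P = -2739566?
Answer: I*sqrt(2741938) ≈ 1655.9*I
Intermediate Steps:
c(d, k) = 2*k
sqrt(c(-724, -1186) + P) = sqrt(2*(-1186) - 2739566) = sqrt(-2372 - 2739566) = sqrt(-2741938) = I*sqrt(2741938)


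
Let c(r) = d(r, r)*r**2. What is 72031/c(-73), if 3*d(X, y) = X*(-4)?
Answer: 216093/1556068 ≈ 0.13887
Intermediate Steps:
d(X, y) = -4*X/3 (d(X, y) = (X*(-4))/3 = (-4*X)/3 = -4*X/3)
c(r) = -4*r**3/3 (c(r) = (-4*r/3)*r**2 = -4*r**3/3)
72031/c(-73) = 72031/((-4/3*(-73)**3)) = 72031/((-4/3*(-389017))) = 72031/(1556068/3) = 72031*(3/1556068) = 216093/1556068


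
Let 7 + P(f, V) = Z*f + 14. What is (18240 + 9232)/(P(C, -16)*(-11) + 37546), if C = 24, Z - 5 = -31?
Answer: 27472/44333 ≈ 0.61967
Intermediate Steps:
Z = -26 (Z = 5 - 31 = -26)
P(f, V) = 7 - 26*f (P(f, V) = -7 + (-26*f + 14) = -7 + (14 - 26*f) = 7 - 26*f)
(18240 + 9232)/(P(C, -16)*(-11) + 37546) = (18240 + 9232)/((7 - 26*24)*(-11) + 37546) = 27472/((7 - 624)*(-11) + 37546) = 27472/(-617*(-11) + 37546) = 27472/(6787 + 37546) = 27472/44333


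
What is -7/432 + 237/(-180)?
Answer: -2879/2160 ≈ -1.3329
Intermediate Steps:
-7/432 + 237/(-180) = -7*1/432 + 237*(-1/180) = -7/432 - 79/60 = -2879/2160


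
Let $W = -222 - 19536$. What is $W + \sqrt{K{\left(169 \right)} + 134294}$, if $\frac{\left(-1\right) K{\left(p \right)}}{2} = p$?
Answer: $-19392$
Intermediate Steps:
$K{\left(p \right)} = - 2 p$
$W = -19758$ ($W = -222 - 19536 = -19758$)
$W + \sqrt{K{\left(169 \right)} + 134294} = -19758 + \sqrt{\left(-2\right) 169 + 134294} = -19758 + \sqrt{-338 + 134294} = -19758 + \sqrt{133956} = -19758 + 366 = -19392$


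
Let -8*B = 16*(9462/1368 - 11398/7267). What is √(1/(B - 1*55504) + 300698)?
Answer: 2*√440452731554741306196554/2420551793 ≈ 548.36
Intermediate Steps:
B = -466385/43602 (B = -2*(9462/1368 - 11398/7267) = -2*(9462*(1/1368) - 11398*1/7267) = -2*(83/12 - 11398/7267) = -2*466385/87204 = -⅛*1865540/21801 = -466385/43602 ≈ -10.696)
√(1/(B - 1*55504) + 300698) = √(1/(-466385/43602 - 1*55504) + 300698) = √(1/(-466385/43602 - 55504) + 300698) = √(1/(-2420551793/43602) + 300698) = √(-43602/2420551793 + 300698) = √(727855083007912/2420551793) = 2*√440452731554741306196554/2420551793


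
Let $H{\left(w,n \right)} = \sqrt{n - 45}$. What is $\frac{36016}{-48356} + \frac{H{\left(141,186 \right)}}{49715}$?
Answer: $- \frac{9004}{12089} + \frac{\sqrt{141}}{49715} \approx -0.74457$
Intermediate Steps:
$H{\left(w,n \right)} = \sqrt{-45 + n}$
$\frac{36016}{-48356} + \frac{H{\left(141,186 \right)}}{49715} = \frac{36016}{-48356} + \frac{\sqrt{-45 + 186}}{49715} = 36016 \left(- \frac{1}{48356}\right) + \sqrt{141} \cdot \frac{1}{49715} = - \frac{9004}{12089} + \frac{\sqrt{141}}{49715}$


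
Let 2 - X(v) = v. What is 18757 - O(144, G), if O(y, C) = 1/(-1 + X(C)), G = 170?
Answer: 3169934/169 ≈ 18757.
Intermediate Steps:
X(v) = 2 - v
O(y, C) = 1/(1 - C) (O(y, C) = 1/(-1 + (2 - C)) = 1/(1 - C))
18757 - O(144, G) = 18757 - (-1)/(-1 + 170) = 18757 - (-1)/169 = 18757 - 1*(-1/169) = 18757 + 1/169 = 3169934/169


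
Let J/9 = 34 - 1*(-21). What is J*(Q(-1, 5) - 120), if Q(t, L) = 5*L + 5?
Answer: -44550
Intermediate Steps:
Q(t, L) = 5 + 5*L
J = 495 (J = 9*(34 - 1*(-21)) = 9*(34 + 21) = 9*55 = 495)
J*(Q(-1, 5) - 120) = 495*((5 + 5*5) - 120) = 495*((5 + 25) - 120) = 495*(30 - 120) = 495*(-90) = -44550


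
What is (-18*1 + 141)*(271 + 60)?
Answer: 40713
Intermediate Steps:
(-18*1 + 141)*(271 + 60) = (-18 + 141)*331 = 123*331 = 40713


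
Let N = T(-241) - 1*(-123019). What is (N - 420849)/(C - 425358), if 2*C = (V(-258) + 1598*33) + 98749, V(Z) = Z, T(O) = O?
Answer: 596142/699491 ≈ 0.85225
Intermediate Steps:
N = 122778 (N = -241 - 1*(-123019) = -241 + 123019 = 122778)
C = 151225/2 (C = ((-258 + 1598*33) + 98749)/2 = ((-258 + 52734) + 98749)/2 = (52476 + 98749)/2 = (1/2)*151225 = 151225/2 ≈ 75613.)
(N - 420849)/(C - 425358) = (122778 - 420849)/(151225/2 - 425358) = -298071/(-699491/2) = -298071*(-2/699491) = 596142/699491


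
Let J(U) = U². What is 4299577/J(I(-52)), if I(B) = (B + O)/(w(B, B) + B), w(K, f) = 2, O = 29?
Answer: 10748942500/529 ≈ 2.0319e+7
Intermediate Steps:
I(B) = (29 + B)/(2 + B) (I(B) = (B + 29)/(2 + B) = (29 + B)/(2 + B))
4299577/J(I(-52)) = 4299577/(((29 - 52)/(2 - 52))²) = 4299577/((-23/(-50))²) = 4299577/((-1/50*(-23))²) = 4299577/((23/50)²) = 4299577/(529/2500) = 4299577*(2500/529) = 10748942500/529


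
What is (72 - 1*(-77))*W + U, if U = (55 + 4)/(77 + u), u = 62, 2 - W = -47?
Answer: 1014898/139 ≈ 7301.4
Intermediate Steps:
W = 49 (W = 2 - 1*(-47) = 2 + 47 = 49)
U = 59/139 (U = (55 + 4)/(77 + 62) = 59/139 ≈ 0.42446)
(72 - 1*(-77))*W + U = (72 - 1*(-77))*49 + 59/139 = (72 + 77)*49 + 59/139 = 149*49 + 59/139 = 7301 + 59/139 = 1014898/139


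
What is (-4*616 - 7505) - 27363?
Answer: -37332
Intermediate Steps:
(-4*616 - 7505) - 27363 = (-2464 - 7505) - 27363 = -9969 - 27363 = -37332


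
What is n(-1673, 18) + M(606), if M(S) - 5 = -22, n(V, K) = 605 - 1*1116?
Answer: -528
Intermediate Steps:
n(V, K) = -511 (n(V, K) = 605 - 1116 = -511)
M(S) = -17 (M(S) = 5 - 22 = -17)
n(-1673, 18) + M(606) = -511 - 17 = -528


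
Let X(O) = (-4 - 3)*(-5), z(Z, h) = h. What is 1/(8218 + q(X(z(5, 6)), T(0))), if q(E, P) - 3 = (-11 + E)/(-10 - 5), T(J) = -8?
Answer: 5/41097 ≈ 0.00012166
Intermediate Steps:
X(O) = 35 (X(O) = -7*(-5) = 35)
q(E, P) = 56/15 - E/15 (q(E, P) = 3 + (-11 + E)/(-10 - 5) = 3 + (-11 + E)/(-15) = 3 + (-11 + E)*(-1/15) = 3 + (11/15 - E/15) = 56/15 - E/15)
1/(8218 + q(X(z(5, 6)), T(0))) = 1/(8218 + (56/15 - 1/15*35)) = 1/(8218 + (56/15 - 7/3)) = 1/(8218 + 7/5) = 1/(41097/5) = 5/41097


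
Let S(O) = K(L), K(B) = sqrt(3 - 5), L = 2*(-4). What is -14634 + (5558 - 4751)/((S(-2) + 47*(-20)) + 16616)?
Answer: 3*(-4878*sqrt(2) + 76467259*I)/(sqrt(2) - 15676*I) ≈ -14634.0 - 4.644e-6*I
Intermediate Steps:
L = -8
K(B) = I*sqrt(2) (K(B) = sqrt(-2) = I*sqrt(2))
S(O) = I*sqrt(2)
-14634 + (5558 - 4751)/((S(-2) + 47*(-20)) + 16616) = -14634 + (5558 - 4751)/((I*sqrt(2) + 47*(-20)) + 16616) = -14634 + 807/((I*sqrt(2) - 940) + 16616) = -14634 + 807/((-940 + I*sqrt(2)) + 16616) = -14634 + 807/(15676 + I*sqrt(2))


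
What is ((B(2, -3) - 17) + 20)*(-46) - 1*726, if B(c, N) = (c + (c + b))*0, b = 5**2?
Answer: -864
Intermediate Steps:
b = 25
B(c, N) = 0 (B(c, N) = (c + (c + 25))*0 = (c + (25 + c))*0 = (25 + 2*c)*0 = 0)
((B(2, -3) - 17) + 20)*(-46) - 1*726 = ((0 - 17) + 20)*(-46) - 1*726 = (-17 + 20)*(-46) - 726 = 3*(-46) - 726 = -138 - 726 = -864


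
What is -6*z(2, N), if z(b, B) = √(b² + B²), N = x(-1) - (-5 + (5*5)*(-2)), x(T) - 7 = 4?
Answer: -12*√1090 ≈ -396.18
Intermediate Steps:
x(T) = 11 (x(T) = 7 + 4 = 11)
N = 66 (N = 11 - (-5 + (5*5)*(-2)) = 11 - (-5 + 25*(-2)) = 11 - (-5 - 50) = 11 - 1*(-55) = 11 + 55 = 66)
z(b, B) = √(B² + b²)
-6*z(2, N) = -6*√(66² + 2²) = -6*√(4356 + 4) = -12*√1090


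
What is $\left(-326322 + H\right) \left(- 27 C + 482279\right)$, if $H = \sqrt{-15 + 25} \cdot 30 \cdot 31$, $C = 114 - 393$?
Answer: $-159836431464 + 455525160 \sqrt{10} \approx -1.584 \cdot 10^{11}$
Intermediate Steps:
$C = -279$
$H = 930 \sqrt{10}$ ($H = \sqrt{10} \cdot 30 \cdot 31 = 30 \sqrt{10} \cdot 31 = 930 \sqrt{10} \approx 2940.9$)
$\left(-326322 + H\right) \left(- 27 C + 482279\right) = \left(-326322 + 930 \sqrt{10}\right) \left(\left(-27\right) \left(-279\right) + 482279\right) = \left(-326322 + 930 \sqrt{10}\right) \left(7533 + 482279\right) = \left(-326322 + 930 \sqrt{10}\right) 489812 = -159836431464 + 455525160 \sqrt{10}$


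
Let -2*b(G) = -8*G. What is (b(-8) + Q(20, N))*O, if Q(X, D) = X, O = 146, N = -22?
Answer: -1752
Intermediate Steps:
b(G) = 4*G (b(G) = -(-4)*G = 4*G)
(b(-8) + Q(20, N))*O = (4*(-8) + 20)*146 = (-32 + 20)*146 = -12*146 = -1752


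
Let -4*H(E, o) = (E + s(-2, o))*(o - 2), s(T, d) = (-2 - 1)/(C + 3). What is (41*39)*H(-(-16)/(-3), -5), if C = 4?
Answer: -64493/4 ≈ -16123.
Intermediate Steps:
s(T, d) = -3/7 (s(T, d) = (-2 - 1)/(4 + 3) = -3/7)
H(E, o) = -(-2 + o)*(-3/7 + E)/4 (H(E, o) = -(E - 3/7)*(o - 2)/4 = -(-3/7 + E)*(-2 + o)/4 = -(-2 + o)*(-3/7 + E)/4)
(41*39)*H(-(-16)/(-3), -5) = (41*39)*(-3/14 + (-(-16)/(-3))/2 + (3/28)*(-5) - ¼*(-(-16)/(-3))*(-5)) = 1599*(-3/14 + (-(-16)*(-1)/3)/2 - 15/28 - ¼*(-(-16)*(-1)/3)*(-5)) = 1599*(-3/14 + (-4*4/3)/2 - 15/28 - ¼*(-4*4/3)*(-5)) = 1599*(-3/14 + (½)*(-16/3) - 15/28 - ¼*(-16/3)*(-5)) = 1599*(-3/14 - 8/3 - 15/28 - 20/3) = 1599*(-121/12) = -64493/4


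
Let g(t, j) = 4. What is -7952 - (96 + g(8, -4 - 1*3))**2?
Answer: -17952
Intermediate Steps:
-7952 - (96 + g(8, -4 - 1*3))**2 = -7952 - (96 + 4)**2 = -7952 - 1*100**2 = -7952 - 1*10000 = -7952 - 10000 = -17952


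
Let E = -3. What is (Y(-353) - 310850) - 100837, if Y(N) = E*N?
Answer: -410628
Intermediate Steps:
Y(N) = -3*N
(Y(-353) - 310850) - 100837 = (-3*(-353) - 310850) - 100837 = (1059 - 310850) - 100837 = -309791 - 100837 = -410628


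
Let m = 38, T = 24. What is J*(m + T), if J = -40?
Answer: -2480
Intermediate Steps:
J*(m + T) = -40*(38 + 24) = -40*62 = -2480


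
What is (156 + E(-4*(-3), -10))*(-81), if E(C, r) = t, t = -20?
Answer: -11016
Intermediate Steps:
E(C, r) = -20
(156 + E(-4*(-3), -10))*(-81) = (156 - 20)*(-81) = 136*(-81) = -11016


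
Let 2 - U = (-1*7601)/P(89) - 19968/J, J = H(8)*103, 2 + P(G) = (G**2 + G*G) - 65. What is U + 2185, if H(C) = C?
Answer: 3593649578/1624825 ≈ 2211.7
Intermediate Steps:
P(G) = -67 + 2*G**2 (P(G) = -2 + ((G**2 + G*G) - 65) = -2 + ((G**2 + G**2) - 65) = -2 + (2*G**2 - 65) = -2 + (-65 + 2*G**2) = -67 + 2*G**2)
J = 824 (J = 8*103 = 824)
U = 43406953/1624825 (U = 2 - ((-1*7601)/(-67 + 2*89**2) - 19968/824) = 2 - (-7601/(-67 + 2*7921) - 19968*1/824) = 2 - (-7601/(-67 + 15842) - 2496/103) = 2 - (-7601/15775 - 2496/103) = 2 - 1*(-40157303/1624825) = 2 + 40157303/1624825 = 43406953/1624825 ≈ 26.715)
U + 2185 = 43406953/1624825 + 2185 = 3593649578/1624825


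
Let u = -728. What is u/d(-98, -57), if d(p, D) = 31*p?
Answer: 52/217 ≈ 0.23963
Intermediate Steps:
u/d(-98, -57) = -728/(31*(-98)) = -728/(-3038) = -728*(-1/3038) = 52/217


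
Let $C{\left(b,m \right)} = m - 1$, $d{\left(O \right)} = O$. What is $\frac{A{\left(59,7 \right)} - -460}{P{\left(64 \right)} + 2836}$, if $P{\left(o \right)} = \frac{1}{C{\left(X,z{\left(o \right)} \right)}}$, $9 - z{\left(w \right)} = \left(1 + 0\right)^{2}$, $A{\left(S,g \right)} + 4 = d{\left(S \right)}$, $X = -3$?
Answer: $\frac{3605}{19853} \approx 0.18158$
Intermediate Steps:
$A{\left(S,g \right)} = -4 + S$
$z{\left(w \right)} = 8$ ($z{\left(w \right)} = 9 - \left(1 + 0\right)^{2} = 9 - 1^{2} = 9 - 1 = 8$)
$C{\left(b,m \right)} = -1 + m$
$P{\left(o \right)} = \frac{1}{7}$ ($P{\left(o \right)} = \frac{1}{-1 + 8} = \frac{1}{7}$)
$\frac{A{\left(59,7 \right)} - -460}{P{\left(64 \right)} + 2836} = \frac{\left(-4 + 59\right) - -460}{\frac{1}{7} + 2836} = \frac{55 + 460}{\frac{19853}{7}} = 515 \cdot \frac{7}{19853} = \frac{3605}{19853}$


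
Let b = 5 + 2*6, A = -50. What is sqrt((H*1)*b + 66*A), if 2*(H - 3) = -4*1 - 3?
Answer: I*sqrt(13234)/2 ≈ 57.52*I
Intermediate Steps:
H = -1/2 (H = 3 + (-4*1 - 3)/2 = 3 + (-4 - 3)/2 = 3 + (1/2)*(-7) = 3 - 7/2 = -1/2 ≈ -0.50000)
b = 17 (b = 5 + 12 = 17)
sqrt((H*1)*b + 66*A) = sqrt(-1/2*1*17 + 66*(-50)) = sqrt(-1/2*17 - 3300) = sqrt(-17/2 - 3300) = sqrt(-6617/2) = I*sqrt(13234)/2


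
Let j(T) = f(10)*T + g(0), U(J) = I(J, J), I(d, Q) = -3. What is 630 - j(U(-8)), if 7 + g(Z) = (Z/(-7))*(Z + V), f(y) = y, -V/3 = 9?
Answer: 667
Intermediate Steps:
V = -27 (V = -3*9 = -27)
U(J) = -3
g(Z) = -7 - Z*(-27 + Z)/7 (g(Z) = -7 + (Z/(-7))*(Z - 27) = -7 + (Z*(-1/7))*(-27 + Z) = -7 + (-Z/7)*(-27 + Z) = -7 - Z*(-27 + Z)/7)
j(T) = -7 + 10*T (j(T) = 10*T + (-7 - 1/7*0**2 + (27/7)*0) = 10*T + (-7 - 1/7*0 + 0) = 10*T + (-7 + 0 + 0) = 10*T - 7 = -7 + 10*T)
630 - j(U(-8)) = 630 - (-7 + 10*(-3)) = 630 - (-7 - 30) = 630 - 1*(-37) = 630 + 37 = 667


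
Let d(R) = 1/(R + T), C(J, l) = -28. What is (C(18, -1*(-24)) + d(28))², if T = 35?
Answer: 3108169/3969 ≈ 783.11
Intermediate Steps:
d(R) = 1/(35 + R) (d(R) = 1/(R + 35) = 1/(35 + R))
(C(18, -1*(-24)) + d(28))² = (-28 + 1/(35 + 28))² = (-28 + 1/63)² = (-1763/63)² = 3108169/3969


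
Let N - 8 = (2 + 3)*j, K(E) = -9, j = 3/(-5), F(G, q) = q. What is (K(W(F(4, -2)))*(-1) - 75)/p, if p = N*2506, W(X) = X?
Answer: -33/6265 ≈ -0.0052674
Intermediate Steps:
j = -⅗ (j = 3*(-⅕) = -⅗ ≈ -0.60000)
N = 5 (N = 8 + (2 + 3)*(-⅗) = 8 + 5*(-⅗) = 8 - 3 = 5)
p = 12530 (p = 5*2506 = 12530)
(K(W(F(4, -2)))*(-1) - 75)/p = (-9*(-1) - 75)/12530 = (9 - 75)*(1/12530) = -66*1/12530 = -33/6265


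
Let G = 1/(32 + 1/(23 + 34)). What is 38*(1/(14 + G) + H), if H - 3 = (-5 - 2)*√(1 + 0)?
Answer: -3822914/25607 ≈ -149.29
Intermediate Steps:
G = 57/1825 (G = 1/(32 + 1/57) = 1/(1825/57) = 57/1825 ≈ 0.031233)
H = -4 (H = 3 + (-5 - 2)*√(1 + 0) = 3 - 7*√1 = 3 - 7*1 = 3 - 7 = -4)
38*(1/(14 + G) + H) = 38*(1/(14 + 57/1825) - 4) = 38*(1/(25607/1825) - 4) = 38*(1825/25607 - 4) = 38*(-100603/25607) = -3822914/25607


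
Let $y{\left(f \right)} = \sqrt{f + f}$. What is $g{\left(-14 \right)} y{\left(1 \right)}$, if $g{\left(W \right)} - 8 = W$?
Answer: $- 6 \sqrt{2} \approx -8.4853$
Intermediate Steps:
$g{\left(W \right)} = 8 + W$
$y{\left(f \right)} = \sqrt{2} \sqrt{f}$ ($y{\left(f \right)} = \sqrt{2 f} = \sqrt{2} \sqrt{f}$)
$g{\left(-14 \right)} y{\left(1 \right)} = \left(8 - 14\right) \sqrt{2} \sqrt{1} = - 6 \sqrt{2} \cdot 1 = - 6 \sqrt{2}$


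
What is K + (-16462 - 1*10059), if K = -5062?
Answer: -31583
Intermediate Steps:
K + (-16462 - 1*10059) = -5062 + (-16462 - 1*10059) = -5062 + (-16462 - 10059) = -5062 - 26521 = -31583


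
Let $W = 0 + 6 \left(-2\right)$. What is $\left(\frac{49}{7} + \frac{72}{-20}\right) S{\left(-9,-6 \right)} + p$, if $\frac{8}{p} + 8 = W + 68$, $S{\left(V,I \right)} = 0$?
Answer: $\frac{1}{6} \approx 0.16667$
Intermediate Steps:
$W = -12$ ($W = 0 - 12 = -12$)
$p = \frac{1}{6}$ ($p = \frac{8}{-8 + \left(-12 + 68\right)} = \frac{8}{-8 + 56} = \frac{8}{48} = 8 \cdot \frac{1}{48} = \frac{1}{6} \approx 0.16667$)
$\left(\frac{49}{7} + \frac{72}{-20}\right) S{\left(-9,-6 \right)} + p = \left(\frac{49}{7} + \frac{72}{-20}\right) 0 + \frac{1}{6} = \left(49 \cdot \frac{1}{7} + 72 \left(- \frac{1}{20}\right)\right) 0 + \frac{1}{6} = \left(7 - \frac{18}{5}\right) 0 + \frac{1}{6} = \frac{17}{5} \cdot 0 + \frac{1}{6} = 0 + \frac{1}{6} = \frac{1}{6}$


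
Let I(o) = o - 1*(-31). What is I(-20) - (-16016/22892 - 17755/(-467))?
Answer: -70342946/2672641 ≈ -26.320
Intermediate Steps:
I(o) = 31 + o (I(o) = o + 31 = 31 + o)
I(-20) - (-16016/22892 - 17755/(-467)) = (31 - 20) - (-16016/22892 - 17755/(-467)) = 11 - (-16016*1/22892 - 17755*(-1/467)) = 11 - (-4004/5723 + 17755/467) = 11 - 1*99741997/2672641 = 11 - 99741997/2672641 = -70342946/2672641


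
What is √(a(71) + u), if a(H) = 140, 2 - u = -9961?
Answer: √10103 ≈ 100.51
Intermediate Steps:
u = 9963 (u = 2 - 1*(-9961) = 2 + 9961 = 9963)
√(a(71) + u) = √(140 + 9963) = √10103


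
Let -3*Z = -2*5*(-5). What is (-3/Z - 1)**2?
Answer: 1681/2500 ≈ 0.67240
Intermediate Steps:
Z = -50/3 (Z = -(-2*5)*(-5)/3 = -(-10)*(-5)/3 = -1/3*50 = -50/3 ≈ -16.667)
(-3/Z - 1)**2 = (-3/(-50/3) - 1)**2 = (-3*(-3/50) - 1)**2 = (9/50 - 1)**2 = (-41/50)**2 = 1681/2500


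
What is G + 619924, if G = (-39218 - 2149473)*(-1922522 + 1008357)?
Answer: 2000825327939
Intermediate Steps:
G = 2000824708015 (G = -2188691*(-914165) = 2000824708015)
G + 619924 = 2000824708015 + 619924 = 2000825327939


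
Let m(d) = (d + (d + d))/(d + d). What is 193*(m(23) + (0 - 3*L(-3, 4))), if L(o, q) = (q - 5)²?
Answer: -579/2 ≈ -289.50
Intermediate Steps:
L(o, q) = (-5 + q)²
m(d) = 3/2 (m(d) = (d + 2*d)/((2*d)) = (3*d)*(1/(2*d)) = 3/2)
193*(m(23) + (0 - 3*L(-3, 4))) = 193*(3/2 + (0 - 3*(-5 + 4)²)) = 193*(3/2 + (0 - 3*(-1)²)) = 193*(3/2 + (0 - 3*1)) = 193*(3/2 + (0 - 3)) = 193*(3/2 - 3) = 193*(-3/2) = -579/2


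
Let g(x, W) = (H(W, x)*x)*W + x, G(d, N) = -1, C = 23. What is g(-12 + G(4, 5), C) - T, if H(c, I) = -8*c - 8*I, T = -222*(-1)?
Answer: 23685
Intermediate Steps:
T = 222
H(c, I) = -8*I - 8*c
g(x, W) = x + W*x*(-8*W - 8*x) (g(x, W) = ((-8*x - 8*W)*x)*W + x = ((-8*W - 8*x)*x)*W + x = (x*(-8*W - 8*x))*W + x = W*x*(-8*W - 8*x) + x = x + W*x*(-8*W - 8*x))
g(-12 + G(4, 5), C) - T = -(-12 - 1)*(-1 + 8*23*(23 + (-12 - 1))) - 1*222 = -1*(-13)*(-1 + 8*23*(23 - 13)) - 222 = -1*(-13)*(-1 + 8*23*10) - 222 = -1*(-13)*(-1 + 1840) - 222 = -1*(-13)*1839 - 222 = 23907 - 222 = 23685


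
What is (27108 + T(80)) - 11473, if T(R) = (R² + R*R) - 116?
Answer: 28319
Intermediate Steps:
T(R) = -116 + 2*R² (T(R) = (R² + R²) - 116 = 2*R² - 116 = -116 + 2*R²)
(27108 + T(80)) - 11473 = (27108 + (-116 + 2*80²)) - 11473 = (27108 + (-116 + 2*6400)) - 11473 = (27108 + (-116 + 12800)) - 11473 = (27108 + 12684) - 11473 = 39792 - 11473 = 28319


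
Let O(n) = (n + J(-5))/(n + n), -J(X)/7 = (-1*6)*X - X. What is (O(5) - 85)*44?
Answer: -4796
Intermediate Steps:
J(X) = 49*X (J(X) = -7*((-1*6)*X - X) = -7*(-6*X - X) = -(-49)*X = 49*X)
O(n) = (-245 + n)/(2*n) (O(n) = (n + 49*(-5))/(n + n) = (n - 245)/((2*n)) = (-245 + n)*(1/(2*n)) = (-245 + n)/(2*n))
(O(5) - 85)*44 = ((1/2)*(-245 + 5)/5 - 85)*44 = ((1/2)*(1/5)*(-240) - 85)*44 = (-24 - 85)*44 = -109*44 = -4796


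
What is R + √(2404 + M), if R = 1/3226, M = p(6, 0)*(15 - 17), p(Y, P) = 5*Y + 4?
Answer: 1/3226 + 4*√146 ≈ 48.333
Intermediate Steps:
p(Y, P) = 4 + 5*Y
M = -68 (M = (4 + 5*6)*(15 - 17) = (4 + 30)*(-2) = 34*(-2) = -68)
R = 1/3226 ≈ 0.00030998
R + √(2404 + M) = 1/3226 + √(2404 - 68) = 1/3226 + √2336 = 1/3226 + 4*√146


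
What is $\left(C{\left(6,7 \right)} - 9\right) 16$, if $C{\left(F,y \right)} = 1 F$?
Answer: $-48$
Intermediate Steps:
$C{\left(F,y \right)} = F$
$\left(C{\left(6,7 \right)} - 9\right) 16 = \left(6 - 9\right) 16 = \left(-3\right) 16 = -48$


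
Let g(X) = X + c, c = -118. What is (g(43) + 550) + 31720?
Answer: 32195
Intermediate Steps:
g(X) = -118 + X (g(X) = X - 118 = -118 + X)
(g(43) + 550) + 31720 = ((-118 + 43) + 550) + 31720 = (-75 + 550) + 31720 = 475 + 31720 = 32195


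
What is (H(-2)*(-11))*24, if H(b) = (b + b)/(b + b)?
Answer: -264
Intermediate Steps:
H(b) = 1 (H(b) = (2*b)/((2*b)) = (2*b)*(1/(2*b)) = 1)
(H(-2)*(-11))*24 = (1*(-11))*24 = -11*24 = -264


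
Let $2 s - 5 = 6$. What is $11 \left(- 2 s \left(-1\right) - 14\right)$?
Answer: $-33$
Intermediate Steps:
$s = \frac{11}{2}$ ($s = \frac{5}{2} + \frac{1}{2} \cdot 6 = \frac{5}{2} + 3 = \frac{11}{2} \approx 5.5$)
$11 \left(- 2 s \left(-1\right) - 14\right) = 11 \left(\left(-2\right) \frac{11}{2} \left(-1\right) - 14\right) = 11 \left(\left(-11\right) \left(-1\right) - 14\right) = 11 \left(11 - 14\right) = 11 \left(-3\right) = -33$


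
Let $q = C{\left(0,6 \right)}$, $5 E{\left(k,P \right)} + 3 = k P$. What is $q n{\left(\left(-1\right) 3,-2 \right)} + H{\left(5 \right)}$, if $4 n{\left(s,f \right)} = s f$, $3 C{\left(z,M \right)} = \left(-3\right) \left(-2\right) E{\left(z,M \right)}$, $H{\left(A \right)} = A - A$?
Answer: $- \frac{9}{5} \approx -1.8$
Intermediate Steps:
$E{\left(k,P \right)} = - \frac{3}{5} + \frac{P k}{5}$ ($E{\left(k,P \right)} = - \frac{3}{5} + \frac{k P}{5} = - \frac{3}{5} + \frac{P k}{5}$)
$H{\left(A \right)} = 0$
$C{\left(z,M \right)} = - \frac{6}{5} + \frac{2 M z}{5}$ ($C{\left(z,M \right)} = \frac{\left(-3\right) \left(-2\right) \left(- \frac{3}{5} + \frac{M z}{5}\right)}{3} = \frac{6 \left(- \frac{3}{5} + \frac{M z}{5}\right)}{3} = \frac{- \frac{18}{5} + \frac{6 M z}{5}}{3} = - \frac{6}{5} + \frac{2 M z}{5}$)
$q = - \frac{6}{5}$ ($q = - \frac{6}{5} + \frac{2}{5} \cdot 6 \cdot 0 = - \frac{6}{5} + 0 = - \frac{6}{5} \approx -1.2$)
$n{\left(s,f \right)} = \frac{f s}{4}$ ($n{\left(s,f \right)} = \frac{s f}{4} = \frac{f s}{4}$)
$q n{\left(\left(-1\right) 3,-2 \right)} + H{\left(5 \right)} = - \frac{6 \cdot \frac{1}{4} \left(-2\right) \left(\left(-1\right) 3\right)}{5} + 0 = - \frac{6 \cdot \frac{1}{4} \left(-2\right) \left(-3\right)}{5} + 0 = \left(- \frac{6}{5}\right) \frac{3}{2} + 0 = - \frac{9}{5} + 0 = - \frac{9}{5}$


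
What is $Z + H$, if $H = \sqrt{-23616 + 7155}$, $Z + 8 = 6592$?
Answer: $6584 + 3 i \sqrt{1829} \approx 6584.0 + 128.3 i$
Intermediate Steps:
$Z = 6584$ ($Z = -8 + 6592 = 6584$)
$H = 3 i \sqrt{1829}$ ($H = \sqrt{-16461} = 3 i \sqrt{1829} \approx 128.3 i$)
$Z + H = 6584 + 3 i \sqrt{1829}$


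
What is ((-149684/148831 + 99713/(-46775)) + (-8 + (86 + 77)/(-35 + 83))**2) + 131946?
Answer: 2116631924275555313/16039457337600 ≈ 1.3196e+5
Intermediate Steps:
((-149684/148831 + 99713/(-46775)) + (-8 + (86 + 77)/(-35 + 83))**2) + 131946 = ((-149684*1/148831 + 99713*(-1/46775)) + (-8 + 163/48)**2) + 131946 = ((-149684/148831 - 99713/46775) + (-8 + 163*(1/48))**2) + 131946 = (-21841854603/6961570025 + (-8 + 163/48)**2) + 131946 = (-21841854603/6961570025 + (-221/48)**2) + 131946 = (-21841854603/6961570025 + 48841/2304) + 131946 = 289686408585713/16039457337600 + 131946 = 2116631924275555313/16039457337600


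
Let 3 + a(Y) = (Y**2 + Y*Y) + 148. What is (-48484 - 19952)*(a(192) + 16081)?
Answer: -6156091944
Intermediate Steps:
a(Y) = 145 + 2*Y**2 (a(Y) = -3 + ((Y**2 + Y*Y) + 148) = -3 + ((Y**2 + Y**2) + 148) = -3 + (2*Y**2 + 148) = -3 + (148 + 2*Y**2) = 145 + 2*Y**2)
(-48484 - 19952)*(a(192) + 16081) = (-48484 - 19952)*((145 + 2*192**2) + 16081) = -68436*((145 + 2*36864) + 16081) = -68436*((145 + 73728) + 16081) = -68436*(73873 + 16081) = -68436*89954 = -6156091944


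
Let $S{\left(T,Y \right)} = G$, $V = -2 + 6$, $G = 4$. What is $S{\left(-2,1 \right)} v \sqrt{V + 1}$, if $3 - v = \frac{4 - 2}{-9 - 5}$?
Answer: $\frac{88 \sqrt{5}}{7} \approx 28.111$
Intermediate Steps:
$V = 4$
$S{\left(T,Y \right)} = 4$
$v = \frac{22}{7}$ ($v = 3 - \frac{4 - 2}{-9 - 5} = 3 - \frac{2}{-14} = 3 - 2 \left(- \frac{1}{14}\right) = 3 - - \frac{1}{7} = 3 + \frac{1}{7} = \frac{22}{7} \approx 3.1429$)
$S{\left(-2,1 \right)} v \sqrt{V + 1} = 4 \cdot \frac{22}{7} \sqrt{4 + 1} = \frac{88 \sqrt{5}}{7}$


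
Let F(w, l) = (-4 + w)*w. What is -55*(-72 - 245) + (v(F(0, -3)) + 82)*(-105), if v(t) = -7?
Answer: 9560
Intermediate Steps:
F(w, l) = w*(-4 + w)
-55*(-72 - 245) + (v(F(0, -3)) + 82)*(-105) = -55*(-72 - 245) + (-7 + 82)*(-105) = -55*(-317) + 75*(-105) = 17435 - 7875 = 9560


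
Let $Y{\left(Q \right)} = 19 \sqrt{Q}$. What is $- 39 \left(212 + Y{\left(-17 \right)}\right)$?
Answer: $-8268 - 741 i \sqrt{17} \approx -8268.0 - 3055.2 i$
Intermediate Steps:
$- 39 \left(212 + Y{\left(-17 \right)}\right) = - 39 \left(212 + 19 \sqrt{-17}\right) = - 39 \left(212 + 19 i \sqrt{17}\right) = -8268 - 741 i \sqrt{17}$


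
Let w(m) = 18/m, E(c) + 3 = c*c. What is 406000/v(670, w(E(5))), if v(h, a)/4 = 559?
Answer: 101500/559 ≈ 181.57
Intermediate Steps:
E(c) = -3 + c**2 (E(c) = -3 + c*c = -3 + c**2)
v(h, a) = 2236 (v(h, a) = 4*559 = 2236)
406000/v(670, w(E(5))) = 406000/2236 = 406000*(1/2236) = 101500/559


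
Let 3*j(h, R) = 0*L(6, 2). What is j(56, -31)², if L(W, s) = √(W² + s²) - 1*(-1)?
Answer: 0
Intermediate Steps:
L(W, s) = 1 + √(W² + s²) (L(W, s) = √(W² + s²) + 1 = 1 + √(W² + s²))
j(h, R) = 0 (j(h, R) = (0*(1 + √(6² + 2²)))/3 = (0*(1 + √(36 + 4)))/3 = (0*(1 + √40))/3 = (0*(1 + 2*√10))/3 = (⅓)*0 = 0)
j(56, -31)² = 0² = 0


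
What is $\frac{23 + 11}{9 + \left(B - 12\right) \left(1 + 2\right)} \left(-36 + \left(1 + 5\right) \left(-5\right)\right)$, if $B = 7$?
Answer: $374$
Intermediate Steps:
$\frac{23 + 11}{9 + \left(B - 12\right) \left(1 + 2\right)} \left(-36 + \left(1 + 5\right) \left(-5\right)\right) = \frac{23 + 11}{9 + \left(7 - 12\right) \left(1 + 2\right)} \left(-36 + \left(1 + 5\right) \left(-5\right)\right) = \frac{34}{9 - 15} \left(-36 + 6 \left(-5\right)\right) = \frac{34}{9 - 15} \left(-36 - 30\right) = \frac{34}{-6} \left(-66\right) = 34 \left(- \frac{1}{6}\right) \left(-66\right) = \left(- \frac{17}{3}\right) \left(-66\right) = 374$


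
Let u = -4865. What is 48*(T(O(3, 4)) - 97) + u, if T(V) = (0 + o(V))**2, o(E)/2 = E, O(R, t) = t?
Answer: -6449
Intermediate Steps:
o(E) = 2*E
T(V) = 4*V**2 (T(V) = (0 + 2*V)**2 = (2*V)**2 = 4*V**2)
48*(T(O(3, 4)) - 97) + u = 48*(4*4**2 - 97) - 4865 = 48*(4*16 - 97) - 4865 = 48*(64 - 97) - 4865 = 48*(-33) - 4865 = -1584 - 4865 = -6449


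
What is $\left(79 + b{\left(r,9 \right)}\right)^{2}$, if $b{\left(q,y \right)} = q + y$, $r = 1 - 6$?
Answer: $6889$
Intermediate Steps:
$r = -5$
$\left(79 + b{\left(r,9 \right)}\right)^{2} = \left(79 + \left(-5 + 9\right)\right)^{2} = \left(79 + 4\right)^{2} = 83^{2} = 6889$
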